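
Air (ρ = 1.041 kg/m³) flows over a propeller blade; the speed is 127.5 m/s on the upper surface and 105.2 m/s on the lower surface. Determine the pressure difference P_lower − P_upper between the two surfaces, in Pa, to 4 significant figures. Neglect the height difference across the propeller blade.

2701 Pa

With negligible Δh, P + ½ρv² is constant, so P_low − P_up = ½ρ(v_up² − v_low²).
ΔP = ½·1.041·(127.5² − 105.2²) = 2701 Pa.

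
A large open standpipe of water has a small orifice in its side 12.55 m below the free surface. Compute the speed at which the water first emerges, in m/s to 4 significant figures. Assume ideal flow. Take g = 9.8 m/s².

15.68 m/s

Torricelli's result v = √(2gh) gives v = √(2·9.8·12.55) = 15.68 m/s.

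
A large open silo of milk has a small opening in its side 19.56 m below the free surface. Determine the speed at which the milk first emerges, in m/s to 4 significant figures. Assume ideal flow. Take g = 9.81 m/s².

19.59 m/s

The surface is effectively still and both ends are open, so ½v² = gh and v = √(2·9.81·19.56) = 19.59 m/s.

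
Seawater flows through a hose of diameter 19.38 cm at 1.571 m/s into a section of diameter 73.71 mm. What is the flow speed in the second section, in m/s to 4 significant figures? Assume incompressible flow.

v₂ = 10.86 m/s

The volume flow rate is constant, so v₂ = (A₁/A₂)v₁ = (295.0/42.67)·1.571 = 10.86 m/s.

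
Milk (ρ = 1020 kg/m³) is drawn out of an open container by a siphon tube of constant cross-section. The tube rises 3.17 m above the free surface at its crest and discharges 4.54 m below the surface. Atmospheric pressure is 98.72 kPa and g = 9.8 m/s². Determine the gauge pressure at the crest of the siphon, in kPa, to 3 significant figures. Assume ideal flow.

P_gauge ≈ -77.1 kPa

Bernoulli surface→outlet gives ½v² = g·h_out, so v = √(2·9.8·4.54) = 9.43 m/s.
The bore is uniform, so the speed at the crest is the same v. Bernoulli surface→crest: P_atm = P_top + ½ρv² + ρg·h_top.
P_top = 98720 − ½·1020·9.43² − 1020·9.8·3.17 = 21700 Pa. So P_gauge = P_top − P_atm = -77100 Pa.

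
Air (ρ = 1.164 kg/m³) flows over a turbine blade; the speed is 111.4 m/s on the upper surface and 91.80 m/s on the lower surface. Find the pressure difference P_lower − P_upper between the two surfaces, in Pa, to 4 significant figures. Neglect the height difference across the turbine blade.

The pressure is lower where the speed is higher: ΔP = ½ρ(v_up² − v_low²).
ΔP = ½·1.164·(111.4² − 91.80²) = 2318 Pa.

ΔP = 2318 Pa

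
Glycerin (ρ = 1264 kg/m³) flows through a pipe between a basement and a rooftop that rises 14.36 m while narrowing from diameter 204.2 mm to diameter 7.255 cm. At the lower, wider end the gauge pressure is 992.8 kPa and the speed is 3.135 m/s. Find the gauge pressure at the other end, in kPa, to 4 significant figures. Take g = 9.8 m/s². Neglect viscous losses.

P₂ = 431.3 kPa

By continuity, v₂ = v₁·A₁/A₂ = 3.135·(327.5/41.34) = 24.84 m/s.
Energy conservation along the streamline gives P₂ = P₁ − ½ρ(v₂² − v₁²) − ρg(h₂ − h₁).
P₂ = 992800 + ½·1264·(3.135² − 24.84²) − 1264·9.8·(+14.36) = 992800 + (-383600) − (177900) = 431300 Pa.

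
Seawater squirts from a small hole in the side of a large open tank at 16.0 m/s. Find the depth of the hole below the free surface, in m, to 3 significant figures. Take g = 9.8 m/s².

Inverting v = √(2gh) gives h = v² / 2g.
h = 16.0²/(2·9.8) = 256/19.60 = 13.1 m.

13.1 m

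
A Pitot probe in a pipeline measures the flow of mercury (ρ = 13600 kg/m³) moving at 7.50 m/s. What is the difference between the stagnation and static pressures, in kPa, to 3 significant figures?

Bernoulli between the free stream and the stagnation point: ½ρv² = P_stag − P_static.
ΔP = ½·13600·7.50² = 382000 Pa.

382 kPa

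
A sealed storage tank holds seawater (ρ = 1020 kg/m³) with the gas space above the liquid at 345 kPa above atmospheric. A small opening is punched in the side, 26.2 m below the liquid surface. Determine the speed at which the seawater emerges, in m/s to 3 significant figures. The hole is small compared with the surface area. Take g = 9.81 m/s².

Take point 1 at the surface (v₁ ≈ 0) and point 2 at the hole (at atmospheric pressure). Bernoulli: P₁ + ρg h = P_atm + ½ρv₂².
With P₁ − P_atm = 345000 Pa, v₂ = √(2gh + 2ΔP/ρ) = √(2·9.81·26.2 + 2·345000/1020) = 34.5 m/s.

34.5 m/s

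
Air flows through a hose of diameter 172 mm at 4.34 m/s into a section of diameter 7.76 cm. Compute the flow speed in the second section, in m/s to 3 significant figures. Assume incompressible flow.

v₂ ≈ 21.3 m/s

The volume flow rate is constant, so v₂ = (A₁/A₂)v₁ = (232/47.3)·4.34 = 21.3 m/s.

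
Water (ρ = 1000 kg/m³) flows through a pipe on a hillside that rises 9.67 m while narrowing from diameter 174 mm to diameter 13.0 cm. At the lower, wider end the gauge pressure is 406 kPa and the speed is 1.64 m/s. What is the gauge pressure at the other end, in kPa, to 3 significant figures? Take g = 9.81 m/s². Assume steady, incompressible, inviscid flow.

Continuity gives A₁v₁ = A₂v₂, so v₂ = (238 cm²)/(133 cm²) × 1.64 m/s = 2.94 m/s.
Applying Bernoulli between the two ends and solving for P₂: P₂ = P₁ + ½ρ(v₁² − v₂²) − ρgΔh.
P₂ = 406000 + ½·1000·(1.64² − 2.94²) − 1000·9.81·(+9.67) = 406000 + (-2970) − (94900) = 308000 Pa.

P₂ = 308 kPa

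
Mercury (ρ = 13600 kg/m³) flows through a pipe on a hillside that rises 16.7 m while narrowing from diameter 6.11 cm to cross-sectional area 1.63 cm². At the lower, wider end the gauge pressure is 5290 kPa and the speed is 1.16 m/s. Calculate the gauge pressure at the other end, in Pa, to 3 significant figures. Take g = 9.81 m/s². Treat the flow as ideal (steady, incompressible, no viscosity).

Continuity gives A₁v₁ = A₂v₂, so v₂ = (29.3 cm²)/(1.63 cm²) × 1.16 m/s = 20.9 m/s.
Bernoulli: P₁ + ½ρv₁² + ρg h₁ = P₂ + ½ρv₂² + ρg h₂, so P₂ = P₁ + ½ρ(v₁² − v₂²) − ρg(h₂ − h₁).
P₂ = 5290000 + ½·13600·(1.16² − 20.9²) − 13600·9.81·(+16.7) = 5290000 + (-2950000) − (2230000) = 110000 Pa.

110000 Pa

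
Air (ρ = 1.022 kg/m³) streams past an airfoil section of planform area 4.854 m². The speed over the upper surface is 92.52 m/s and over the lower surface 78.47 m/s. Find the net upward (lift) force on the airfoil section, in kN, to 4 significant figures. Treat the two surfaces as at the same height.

From P + ½ρv² = const at equal height, P_low − P_up = ½ρ(v_up² − v_low²).
ΔP = ½·1.022·(92.52² − 78.47²) = 1228 Pa.
Lift = ΔP · A = 1228 × 4.854 = 5959 N.

F ≈ 5.959 kN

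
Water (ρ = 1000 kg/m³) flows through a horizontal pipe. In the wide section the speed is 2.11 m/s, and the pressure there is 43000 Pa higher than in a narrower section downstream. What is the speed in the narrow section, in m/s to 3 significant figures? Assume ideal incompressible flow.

Along the level pipe P + ½ρv² is conserved, hence v₂² = v₁² + 2(P₁ − P₂)/ρ.
v₂ = √(2.11² + 2·43000/1000) = √(4.45 + 86.0) = 9.51 m/s.

v₂ ≈ 9.51 m/s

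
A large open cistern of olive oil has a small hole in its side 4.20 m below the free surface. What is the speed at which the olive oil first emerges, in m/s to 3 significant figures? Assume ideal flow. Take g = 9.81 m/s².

With the surface at rest and both surface and jet at atmospheric pressure, Bernoulli gives ρg h = ½ρv², so v = √(2gh) = √(2·9.81·4.20) = 9.08 m/s.

v ≈ 9.08 m/s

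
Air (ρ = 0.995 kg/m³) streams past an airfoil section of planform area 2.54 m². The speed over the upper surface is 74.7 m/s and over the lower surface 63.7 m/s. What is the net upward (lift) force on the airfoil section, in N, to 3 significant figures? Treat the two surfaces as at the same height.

F ≈ 1920 N

From P + ½ρv² = const at equal height, P_low − P_up = ½ρ(v_up² − v_low²).
ΔP = ½·0.995·(74.7² − 63.7²) = 757 Pa.
Lift = ΔP · A = 757 × 2.54 = 1920 N.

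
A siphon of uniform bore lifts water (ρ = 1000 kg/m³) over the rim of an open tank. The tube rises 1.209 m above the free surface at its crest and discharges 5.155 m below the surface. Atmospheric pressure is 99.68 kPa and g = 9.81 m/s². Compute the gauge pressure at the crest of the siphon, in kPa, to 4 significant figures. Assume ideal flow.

-62.43 kPa

Bernoulli surface→outlet gives ½v² = g·h_out, so v = √(2·9.81·5.155) = 10.06 m/s.
The bore is uniform, so the speed at the crest is the same v. Bernoulli surface→crest: P_atm = P_top + ½ρv² + ρg·h_top.
P_top = 99680 − ½·1000·10.06² − 1000·9.81·1.209 = 37250 Pa. So P_gauge = P_top − P_atm = -62430 Pa.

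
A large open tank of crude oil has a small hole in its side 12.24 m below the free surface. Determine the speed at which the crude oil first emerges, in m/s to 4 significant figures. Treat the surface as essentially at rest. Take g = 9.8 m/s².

15.49 m/s

Bernoulli from surface to hole (P equal, v_surface ≈ 0): v = √(2gh) = √(2×9.8×12.24) = 15.49 m/s.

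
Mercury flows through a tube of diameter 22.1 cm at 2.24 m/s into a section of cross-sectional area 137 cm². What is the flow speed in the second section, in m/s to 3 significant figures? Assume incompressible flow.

v₂ ≈ 6.27 m/s

Mass conservation (A₁v₁ = A₂v₂) gives v₂ = 2.24 × 384/137 = 6.27 m/s.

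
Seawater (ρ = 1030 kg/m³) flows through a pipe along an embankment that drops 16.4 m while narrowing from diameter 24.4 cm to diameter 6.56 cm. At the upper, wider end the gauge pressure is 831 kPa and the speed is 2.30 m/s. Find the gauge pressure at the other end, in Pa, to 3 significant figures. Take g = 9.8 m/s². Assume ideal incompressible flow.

P₂ ≈ 478000 Pa

Continuity gives A₁v₁ = A₂v₂, so v₂ = (468 cm²)/(33.8 cm²) × 2.30 m/s = 31.8 m/s.
Energy conservation along the streamline gives P₂ = P₁ − ½ρ(v₂² − v₁²) − ρg(h₂ − h₁).
P₂ = 831000 + ½·1030·(2.30² − 31.8²) − 1030·9.8·(−16.4) = 831000 + (-519000) − (-166000) = 478000 Pa.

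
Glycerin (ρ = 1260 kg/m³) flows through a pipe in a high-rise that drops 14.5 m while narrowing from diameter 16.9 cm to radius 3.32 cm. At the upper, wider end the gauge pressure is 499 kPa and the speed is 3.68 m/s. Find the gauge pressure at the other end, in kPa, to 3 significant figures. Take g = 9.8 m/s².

Mass conservation (A₁v₁ = A₂v₂) gives v₂ = 3.68 × 224/34.6 = 23.8 m/s.
Energy conservation along the streamline gives P₂ = P₁ − ½ρ(v₂² − v₁²) − ρg(h₂ − h₁).
P₂ = 499000 + ½·1260·(3.68² − 23.8²) − 1260·9.8·(−14.5) = 499000 + (-349000) − (-179000) = 329000 Pa.

P₂ = 329 kPa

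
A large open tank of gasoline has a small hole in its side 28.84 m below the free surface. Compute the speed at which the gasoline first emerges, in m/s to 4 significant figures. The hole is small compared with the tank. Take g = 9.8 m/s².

v = 23.78 m/s

Bernoulli from surface to hole (P equal, v_surface ≈ 0): v = √(2gh) = √(2×9.8×28.84) = 23.78 m/s.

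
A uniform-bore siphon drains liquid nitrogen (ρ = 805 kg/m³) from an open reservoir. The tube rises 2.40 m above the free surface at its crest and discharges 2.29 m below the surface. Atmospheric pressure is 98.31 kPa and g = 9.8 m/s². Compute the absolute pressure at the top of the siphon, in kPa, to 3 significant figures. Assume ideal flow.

From the surface to the outlet (both open to atmosphere, surface at rest): v = √(2g·h_out) = √(2·9.8·2.29) = 6.70 m/s.
With constant cross-section the crest speed equals v; applying Bernoulli from the surface up to the crest, P_top = P_atm − ½ρv² − ρg·h_top.
P_top = 98310 − ½·805·6.70² − 805·9.8·2.40 = 61300 Pa.

P_top ≈ 61.3 kPa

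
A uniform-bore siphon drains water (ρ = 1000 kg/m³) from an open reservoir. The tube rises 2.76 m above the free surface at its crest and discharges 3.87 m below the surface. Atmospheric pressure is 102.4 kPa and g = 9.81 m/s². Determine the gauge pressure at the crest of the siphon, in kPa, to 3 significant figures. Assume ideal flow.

The outlet speed comes from Torricelli: v = √(2g·3.87) = 8.71 m/s.
With constant cross-section the crest speed equals v; applying Bernoulli from the surface up to the crest, P_top = P_atm − ½ρv² − ρg·h_top.
P_top = 102400 − ½·1000·8.71² − 1000·9.81·2.76 = 37400 Pa. So P_gauge = P_top − P_atm = -65000 Pa.

P_gauge ≈ -65.0 kPa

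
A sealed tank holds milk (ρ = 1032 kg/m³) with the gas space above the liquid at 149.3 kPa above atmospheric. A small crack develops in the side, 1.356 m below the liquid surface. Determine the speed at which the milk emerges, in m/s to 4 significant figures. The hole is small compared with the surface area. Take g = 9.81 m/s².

v ≈ 17.77 m/s

Take point 1 at the surface (v₁ ≈ 0) and point 2 at the hole (at atmospheric pressure). Bernoulli: P₁ + ρg h = P_atm + ½ρv₂².
With P₁ − P_atm = 149300 Pa, v₂ = √(2gh + 2ΔP/ρ) = √(2·9.81·1.356 + 2·149300/1032) = 17.77 m/s.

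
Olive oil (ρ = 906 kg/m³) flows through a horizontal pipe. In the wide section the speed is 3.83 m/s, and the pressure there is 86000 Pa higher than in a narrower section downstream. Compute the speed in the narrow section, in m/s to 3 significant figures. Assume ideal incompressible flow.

Along the level pipe P + ½ρv² is conserved, hence v₂² = v₁² + 2(P₁ − P₂)/ρ.
v₂ = √(3.83² + 2·86000/906) = √(14.7 + 190) = 14.3 m/s.

v₂ ≈ 14.3 m/s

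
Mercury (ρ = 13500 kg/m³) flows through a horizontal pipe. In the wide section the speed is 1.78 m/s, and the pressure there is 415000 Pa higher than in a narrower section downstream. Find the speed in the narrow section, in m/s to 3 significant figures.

8.04 m/s

With h₁ = h₂, rearranging Bernoulli gives v₂ = √(v₁² + 2ΔP/ρ).
v₂ = √(1.78² + 2·415000/13500) = √(3.17 + 61.5) = 8.04 m/s.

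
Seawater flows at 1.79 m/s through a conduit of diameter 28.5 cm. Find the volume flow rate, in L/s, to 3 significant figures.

Q = A·v = 0.0638 m² × 1.79 m/s = 0.114 m³/s.
Converting: 0.114 m³/s × 1000 = 114 L/s.

Q ≈ 114 L/s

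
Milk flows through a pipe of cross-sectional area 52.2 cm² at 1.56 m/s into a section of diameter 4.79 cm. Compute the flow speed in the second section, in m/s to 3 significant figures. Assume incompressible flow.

v₂ ≈ 4.52 m/s

Mass conservation (A₁v₁ = A₂v₂) gives v₂ = 1.56 × 52.2/18.0 = 4.52 m/s.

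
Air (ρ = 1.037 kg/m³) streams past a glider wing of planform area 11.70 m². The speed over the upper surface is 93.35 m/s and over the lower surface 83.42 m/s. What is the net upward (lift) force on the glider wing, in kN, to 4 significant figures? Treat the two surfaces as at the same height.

F ≈ 10.65 kN

The faster flow above has the lower pressure; Bernoulli (same height) gives ΔP = ½ρ(v_up² − v_low²).
ΔP = ½·1.037·(93.35² − 83.42²) = 910.1 Pa.
Lift = ΔP · A = 910.1 × 11.70 = 10650 N.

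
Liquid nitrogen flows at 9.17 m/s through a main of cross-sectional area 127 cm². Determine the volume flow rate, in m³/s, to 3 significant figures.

Q = 0.116 m³/s

Q = A·v = 0.0127 m² × 9.17 m/s = 0.116 m³/s.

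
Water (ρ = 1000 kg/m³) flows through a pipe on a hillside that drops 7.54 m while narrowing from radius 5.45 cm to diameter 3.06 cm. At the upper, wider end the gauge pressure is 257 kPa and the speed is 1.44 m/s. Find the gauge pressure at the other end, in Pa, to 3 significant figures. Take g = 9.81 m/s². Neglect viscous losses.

P₂ ≈ 165000 Pa

The volume flow rate is constant, so v₂ = (A₁/A₂)v₁ = (93.3/7.35)·1.44 = 18.3 m/s.
Applying Bernoulli between the two ends and solving for P₂: P₂ = P₁ + ½ρ(v₁² − v₂²) − ρgΔh.
P₂ = 257000 + ½·1000·(1.44² − 18.3²) − 1000·9.81·(−7.54) = 257000 + (-166000) − (-74000) = 165000 Pa.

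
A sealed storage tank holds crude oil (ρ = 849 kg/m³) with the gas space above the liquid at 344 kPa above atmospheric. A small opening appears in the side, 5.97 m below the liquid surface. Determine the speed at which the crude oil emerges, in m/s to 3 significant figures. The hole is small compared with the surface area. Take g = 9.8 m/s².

Take point 1 at the surface (v₁ ≈ 0) and point 2 at the hole (at atmospheric pressure). Bernoulli: P₁ + ρg h = P_atm + ½ρv₂².
With P₁ − P_atm = 344000 Pa, v₂ = √(2gh + 2ΔP/ρ) = √(2·9.8·5.97 + 2·344000/849) = 30.5 m/s.

v = 30.5 m/s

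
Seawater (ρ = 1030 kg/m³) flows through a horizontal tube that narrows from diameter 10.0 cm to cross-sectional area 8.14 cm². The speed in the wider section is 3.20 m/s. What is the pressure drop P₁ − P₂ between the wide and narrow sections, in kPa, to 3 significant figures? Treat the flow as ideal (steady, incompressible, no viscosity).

Continuity gives A₁v₁ = A₂v₂, so v₂ = (78.5 cm²)/(8.14 cm²) × 3.20 m/s = 30.9 m/s.
The pipe is horizontal, so Bernoulli reduces to P₁ + ½ρv₁² = P₂ + ½ρv₂².
P₁ − P₂ = ½·1030·(30.9² − 3.20²) = ½·1030·943 = 486000 Pa.

ΔP ≈ 486 kPa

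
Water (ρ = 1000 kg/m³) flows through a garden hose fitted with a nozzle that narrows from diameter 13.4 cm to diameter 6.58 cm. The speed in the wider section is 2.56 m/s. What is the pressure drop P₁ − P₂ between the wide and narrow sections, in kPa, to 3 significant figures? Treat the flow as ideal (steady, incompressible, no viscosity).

ΔP ≈ 53.1 kPa

Continuity gives A₁v₁ = A₂v₂, so v₂ = (141 cm²)/(34.0 cm²) × 2.56 m/s = 10.6 m/s.
The pipe is horizontal, so Bernoulli reduces to P₁ + ½ρv₁² = P₂ + ½ρv₂².
P₁ − P₂ = ½·1000·(10.6² − 2.56²) = ½·1000·106 = 53100 Pa.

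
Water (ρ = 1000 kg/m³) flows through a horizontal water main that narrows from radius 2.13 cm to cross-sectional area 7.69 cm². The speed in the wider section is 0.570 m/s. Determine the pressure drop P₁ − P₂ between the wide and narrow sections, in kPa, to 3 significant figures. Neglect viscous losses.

0.396 kPa

By continuity, v₂ = v₁·A₁/A₂ = 0.570·(14.3/7.69) = 1.06 m/s.
The pipe is horizontal, so Bernoulli reduces to P₁ + ½ρv₁² = P₂ + ½ρv₂².
P₁ − P₂ = ½·1000·(1.06² − 0.570²) = ½·1000·0.791 = 396 Pa.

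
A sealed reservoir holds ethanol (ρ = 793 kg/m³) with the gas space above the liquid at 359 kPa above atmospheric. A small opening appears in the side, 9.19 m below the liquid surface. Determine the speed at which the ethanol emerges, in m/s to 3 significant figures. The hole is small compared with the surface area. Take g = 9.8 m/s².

Take point 1 at the surface (v₁ ≈ 0) and point 2 at the hole (at atmospheric pressure). Bernoulli: P₁ + ρg h = P_atm + ½ρv₂².
With P₁ − P_atm = 359000 Pa, v₂ = √(2gh + 2ΔP/ρ) = √(2·9.8·9.19 + 2·359000/793) = 32.9 m/s.

v ≈ 32.9 m/s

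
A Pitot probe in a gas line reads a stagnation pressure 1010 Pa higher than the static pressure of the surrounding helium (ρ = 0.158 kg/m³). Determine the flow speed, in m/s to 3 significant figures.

The dynamic pressure equals the rise in static pressure at the stagnation point: ΔP = ½ρv².
v = √(2ΔP/ρ) = √(2·1010/0.158) = 113 m/s.

113 m/s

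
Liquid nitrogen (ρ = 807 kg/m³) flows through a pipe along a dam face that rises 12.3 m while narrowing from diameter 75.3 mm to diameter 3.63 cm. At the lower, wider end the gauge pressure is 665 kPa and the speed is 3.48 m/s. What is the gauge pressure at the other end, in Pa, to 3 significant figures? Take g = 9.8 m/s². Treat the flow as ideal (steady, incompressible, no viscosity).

P₂ ≈ 482000 Pa

The volume flow rate is constant, so v₂ = (A₁/A₂)v₁ = (44.5/10.3)·3.48 = 15.0 m/s.
Bernoulli: P₁ + ½ρv₁² + ρg h₁ = P₂ + ½ρv₂² + ρg h₂, so P₂ = P₁ + ½ρ(v₁² − v₂²) − ρg(h₂ − h₁).
P₂ = 665000 + ½·807·(3.48² − 15.0²) − 807·9.8·(+12.3) = 665000 + (-85600) − (97300) = 482000 Pa.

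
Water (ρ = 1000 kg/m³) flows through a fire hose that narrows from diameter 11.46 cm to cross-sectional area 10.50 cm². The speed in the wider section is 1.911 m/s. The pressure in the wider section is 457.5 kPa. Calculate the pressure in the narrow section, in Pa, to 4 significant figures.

By continuity, v₂ = v₁·A₁/A₂ = 1.911·(103.1/10.50) = 18.77 m/s.
With no height change, Bernoulli's equation is P₁ + ½ρv₁² = P₂ + ½ρv₂².
P₂ = P₁ − ½ρ(v₂² − v₁²) = 457500 − ½·1000·(18.77² − 1.911²) = 457500 − 174400 = 283100 Pa.

P₂ = 283100 Pa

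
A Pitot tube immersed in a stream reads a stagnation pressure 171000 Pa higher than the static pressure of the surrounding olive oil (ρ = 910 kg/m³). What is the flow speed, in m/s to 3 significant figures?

At the stagnation point the flow is brought to rest, so Bernoulli gives P_stag − P_static = ½ρv².
v = √(2ΔP/ρ) = √(2·171000/910) = 19.4 m/s.

v ≈ 19.4 m/s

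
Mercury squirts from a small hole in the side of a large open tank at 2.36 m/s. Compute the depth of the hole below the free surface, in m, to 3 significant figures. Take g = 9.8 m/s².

Torricelli: v = √(2gh), so h = v²/(2g).
h = 2.36²/(2·9.8) = 5.57/19.60 = 0.284 m.

0.284 m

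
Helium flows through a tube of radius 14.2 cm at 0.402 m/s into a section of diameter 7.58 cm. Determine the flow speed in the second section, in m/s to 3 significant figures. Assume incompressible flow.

5.64 m/s

By continuity, v₂ = v₁·A₁/A₂ = 0.402·(633/45.1) = 5.64 m/s.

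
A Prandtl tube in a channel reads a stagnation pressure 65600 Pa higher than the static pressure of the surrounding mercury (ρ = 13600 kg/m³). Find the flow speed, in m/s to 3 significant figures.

The dynamic pressure equals the rise in static pressure at the stagnation point: ΔP = ½ρv².
v = √(2ΔP/ρ) = √(2·65600/13600) = 3.11 m/s.

v = 3.11 m/s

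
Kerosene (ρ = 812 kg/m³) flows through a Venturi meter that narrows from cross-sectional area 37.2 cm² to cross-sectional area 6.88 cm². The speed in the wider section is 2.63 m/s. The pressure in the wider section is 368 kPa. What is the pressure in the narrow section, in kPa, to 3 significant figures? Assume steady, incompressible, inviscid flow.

289 kPa

Mass conservation (A₁v₁ = A₂v₂) gives v₂ = 2.63 × 37.2/6.88 = 14.2 m/s.
The pipe is horizontal, so Bernoulli reduces to P₁ + ½ρv₁² = P₂ + ½ρv₂².
P₂ = P₁ − ½ρ(v₂² − v₁²) = 368000 − ½·812·(14.2² − 2.63²) = 368000 − 79300 = 289000 Pa.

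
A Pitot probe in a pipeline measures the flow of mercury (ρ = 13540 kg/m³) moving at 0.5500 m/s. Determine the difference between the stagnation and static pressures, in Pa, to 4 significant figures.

ΔP = 2048 Pa

Bernoulli between the free stream and the stagnation point: ½ρv² = P_stag − P_static.
ΔP = ½·13540·0.5500² = 2048 Pa.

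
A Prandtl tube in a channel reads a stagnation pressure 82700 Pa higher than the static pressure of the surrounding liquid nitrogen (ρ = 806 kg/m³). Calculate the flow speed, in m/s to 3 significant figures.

Bernoulli between the free stream and the stagnation point: ½ρv² = P_stag − P_static.
v = √(2ΔP/ρ) = √(2·82700/806) = 14.3 m/s.

v ≈ 14.3 m/s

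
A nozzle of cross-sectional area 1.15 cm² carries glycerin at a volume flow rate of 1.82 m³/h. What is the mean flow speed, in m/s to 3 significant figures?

v ≈ 4.40 m/s

Q = 1.82 m³/h = 0.000506 m³/s.
v = Q/A = 0.000506 / 0.000115 = 4.40 m/s.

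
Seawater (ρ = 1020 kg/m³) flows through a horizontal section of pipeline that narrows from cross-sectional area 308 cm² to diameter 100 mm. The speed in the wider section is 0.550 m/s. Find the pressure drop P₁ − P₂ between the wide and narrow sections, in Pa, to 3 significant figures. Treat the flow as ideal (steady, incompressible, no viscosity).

Mass conservation (A₁v₁ = A₂v₂) gives v₂ = 0.550 × 308/78.5 = 2.16 m/s.
The pipe is horizontal, so Bernoulli reduces to P₁ + ½ρv₁² = P₂ + ½ρv₂².
P₁ − P₂ = ½·1020·(2.16² − 0.550²) = ½·1020·4.35 = 2220 Pa.

ΔP ≈ 2220 Pa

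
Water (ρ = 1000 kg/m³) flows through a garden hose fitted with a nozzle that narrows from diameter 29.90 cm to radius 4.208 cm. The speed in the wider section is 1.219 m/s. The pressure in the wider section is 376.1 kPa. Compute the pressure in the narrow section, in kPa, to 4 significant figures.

The volume flow rate is constant, so v₂ = (A₁/A₂)v₁ = (702.2/55.63)·1.219 = 15.39 m/s.
Bernoulli (h₁ = h₂): P₁ − P₂ = ½ρ(v₂² − v₁²).
P₂ = P₁ − ½ρ(v₂² − v₁²) = 376100 − ½·1000·(15.39² − 1.219²) = 376100 − 117600 = 258500 Pa.

P₂ = 258.5 kPa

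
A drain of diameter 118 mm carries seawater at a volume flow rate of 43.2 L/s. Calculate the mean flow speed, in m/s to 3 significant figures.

Q = 43.2 L/s = 0.0432 m³/s.
v = Q/A = 0.0432 / 0.0109 = 3.95 m/s.

v ≈ 3.95 m/s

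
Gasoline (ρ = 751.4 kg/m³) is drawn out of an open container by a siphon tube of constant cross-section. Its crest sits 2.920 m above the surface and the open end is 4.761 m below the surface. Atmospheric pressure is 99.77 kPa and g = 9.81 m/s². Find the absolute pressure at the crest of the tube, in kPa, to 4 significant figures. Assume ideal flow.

Bernoulli surface→outlet gives ½v² = g·h_out, so v = √(2·9.81·4.761) = 9.665 m/s.
Continuity keeps v the same throughout the tube; from surface to crest, P_atm + 0 = P_top + ½ρv² + ρg·h_top.
P_top = 99770 − ½·751.4·9.665² − 751.4·9.81·2.920 = 43150 Pa.

43.15 kPa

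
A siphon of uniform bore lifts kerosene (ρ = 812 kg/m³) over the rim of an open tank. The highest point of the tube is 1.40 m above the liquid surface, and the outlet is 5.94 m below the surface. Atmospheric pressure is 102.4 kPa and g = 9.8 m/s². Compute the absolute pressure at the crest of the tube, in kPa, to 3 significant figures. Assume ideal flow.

P_top ≈ 44.0 kPa

Bernoulli surface→outlet gives ½v² = g·h_out, so v = √(2·9.8·5.94) = 10.8 m/s.
The bore is uniform, so the speed at the crest is the same v. Bernoulli surface→crest: P_atm = P_top + ½ρv² + ρg·h_top.
P_top = 102400 − ½·812·10.8² − 812·9.8·1.40 = 44000 Pa.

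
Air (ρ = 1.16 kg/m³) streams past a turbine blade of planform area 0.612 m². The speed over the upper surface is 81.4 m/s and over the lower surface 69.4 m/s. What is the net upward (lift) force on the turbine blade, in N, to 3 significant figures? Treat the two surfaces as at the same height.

642 N

From P + ½ρv² = const at equal height, P_low − P_up = ½ρ(v_up² − v_low²).
ΔP = ½·1.16·(81.4² − 69.4²) = 1050 Pa.
Lift = ΔP · A = 1050 × 0.612 = 642 N.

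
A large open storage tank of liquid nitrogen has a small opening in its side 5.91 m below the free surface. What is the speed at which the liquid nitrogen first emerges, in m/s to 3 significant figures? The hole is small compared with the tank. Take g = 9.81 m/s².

Bernoulli from surface to hole (P equal, v_surface ≈ 0): v = √(2gh) = √(2×9.81×5.91) = 10.8 m/s.

v ≈ 10.8 m/s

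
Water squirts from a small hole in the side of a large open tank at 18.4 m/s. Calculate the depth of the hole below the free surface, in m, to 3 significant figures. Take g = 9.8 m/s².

h = 17.3 m

Torricelli: v = √(2gh), so h = v²/(2g).
h = 18.4²/(2·9.8) = 339/19.60 = 17.3 m.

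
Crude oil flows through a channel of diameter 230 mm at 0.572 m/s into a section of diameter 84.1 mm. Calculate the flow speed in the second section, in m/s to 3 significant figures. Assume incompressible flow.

Continuity gives A₁v₁ = A₂v₂, so v₂ = (415 cm²)/(55.5 cm²) × 0.572 m/s = 4.28 m/s.

4.28 m/s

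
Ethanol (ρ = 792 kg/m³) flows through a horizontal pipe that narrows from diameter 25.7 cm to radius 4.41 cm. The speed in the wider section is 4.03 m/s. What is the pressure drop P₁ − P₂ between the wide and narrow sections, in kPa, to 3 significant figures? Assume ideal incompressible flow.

Mass conservation (A₁v₁ = A₂v₂) gives v₂ = 4.03 × 519/61.1 = 34.2 m/s.
The pipe is horizontal, so Bernoulli reduces to P₁ + ½ρv₁² = P₂ + ½ρv₂².
P₁ − P₂ = ½·792·(34.2² − 4.03²) = ½·792·1150 = 457000 Pa.

ΔP ≈ 457 kPa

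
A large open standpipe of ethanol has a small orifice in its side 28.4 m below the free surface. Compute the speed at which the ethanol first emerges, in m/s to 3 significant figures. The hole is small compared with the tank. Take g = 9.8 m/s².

Torricelli's result v = √(2gh) gives v = √(2·9.8·28.4) = 23.6 m/s.

v ≈ 23.6 m/s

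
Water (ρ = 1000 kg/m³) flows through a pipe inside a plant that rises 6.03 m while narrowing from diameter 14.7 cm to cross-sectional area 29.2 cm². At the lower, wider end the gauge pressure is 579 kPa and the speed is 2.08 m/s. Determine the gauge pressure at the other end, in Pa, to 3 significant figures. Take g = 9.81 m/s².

Continuity gives A₁v₁ = A₂v₂, so v₂ = (170 cm²)/(29.2 cm²) × 2.08 m/s = 12.1 m/s.
Applying Bernoulli between the two ends and solving for P₂: P₂ = P₁ + ½ρ(v₁² − v₂²) − ρgΔh.
P₂ = 579000 + ½·1000·(2.08² − 12.1²) − 1000·9.81·(+6.03) = 579000 + (-70900) − (59200) = 449000 Pa.

P₂ ≈ 449000 Pa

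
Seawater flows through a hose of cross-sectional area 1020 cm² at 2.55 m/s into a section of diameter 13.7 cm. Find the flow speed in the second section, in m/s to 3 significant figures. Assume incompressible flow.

By continuity, v₂ = v₁·A₁/A₂ = 2.55·(1020/147) = 17.6 m/s.

v₂ ≈ 17.6 m/s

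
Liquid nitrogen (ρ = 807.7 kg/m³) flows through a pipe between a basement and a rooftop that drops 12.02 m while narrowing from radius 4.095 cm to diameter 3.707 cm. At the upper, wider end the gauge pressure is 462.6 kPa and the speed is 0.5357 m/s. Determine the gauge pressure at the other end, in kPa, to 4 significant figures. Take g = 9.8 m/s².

The volume flow rate is constant, so v₂ = (A₁/A₂)v₁ = (52.68/10.79)·0.5357 = 2.615 m/s.
Bernoulli: P₁ + ½ρv₁² + ρg h₁ = P₂ + ½ρv₂² + ρg h₂, so P₂ = P₁ + ½ρ(v₁² − v₂²) − ρg(h₂ − h₁).
P₂ = 462600 + ½·807.7·(0.5357² − 2.615²) − 807.7·9.8·(−12.02) = 462600 + (-2645) − (-95140) = 555100 Pa.

P₂ = 555.1 kPa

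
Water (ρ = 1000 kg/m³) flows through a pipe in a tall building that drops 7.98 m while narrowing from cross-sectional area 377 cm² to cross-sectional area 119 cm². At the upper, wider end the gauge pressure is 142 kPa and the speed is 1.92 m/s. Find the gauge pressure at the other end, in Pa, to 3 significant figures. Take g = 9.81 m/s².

The volume flow rate is constant, so v₂ = (A₁/A₂)v₁ = (377/119)·1.92 = 6.08 m/s.
Energy conservation along the streamline gives P₂ = P₁ − ½ρ(v₂² − v₁²) − ρg(h₂ − h₁).
P₂ = 142000 + ½·1000·(1.92² − 6.08²) − 1000·9.81·(−7.98) = 142000 + (-16700) − (-78300) = 204000 Pa.

P₂ ≈ 204000 Pa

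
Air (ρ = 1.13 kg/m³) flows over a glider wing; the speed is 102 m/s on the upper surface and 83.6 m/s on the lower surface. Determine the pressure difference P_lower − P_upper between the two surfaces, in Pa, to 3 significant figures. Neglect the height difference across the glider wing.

With negligible Δh, P + ½ρv² is constant, so P_low − P_up = ½ρ(v_up² − v_low²).
ΔP = ½·1.13·(102² − 83.6²) = 1930 Pa.

ΔP ≈ 1930 Pa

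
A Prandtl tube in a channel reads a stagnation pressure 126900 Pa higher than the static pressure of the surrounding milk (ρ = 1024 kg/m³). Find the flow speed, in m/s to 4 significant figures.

v ≈ 15.74 m/s

At the stagnation point the flow is brought to rest, so Bernoulli gives P_stag − P_static = ½ρv².
v = √(2ΔP/ρ) = √(2·126900/1024) = 15.74 m/s.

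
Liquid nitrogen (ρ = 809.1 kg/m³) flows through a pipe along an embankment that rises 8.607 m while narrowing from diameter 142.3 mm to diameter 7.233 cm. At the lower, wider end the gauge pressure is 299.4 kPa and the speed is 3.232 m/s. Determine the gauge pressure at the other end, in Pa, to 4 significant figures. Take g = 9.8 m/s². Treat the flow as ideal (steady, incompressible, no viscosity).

P₂ ≈ 172100 Pa

Continuity gives A₁v₁ = A₂v₂, so v₂ = (159.0 cm²)/(41.09 cm²) × 3.232 m/s = 12.51 m/s.
Energy conservation along the streamline gives P₂ = P₁ − ½ρ(v₂² − v₁²) − ρg(h₂ − h₁).
P₂ = 299400 + ½·809.1·(3.232² − 12.51²) − 809.1·9.8·(+8.607) = 299400 + (-59080) − (68250) = 172100 Pa.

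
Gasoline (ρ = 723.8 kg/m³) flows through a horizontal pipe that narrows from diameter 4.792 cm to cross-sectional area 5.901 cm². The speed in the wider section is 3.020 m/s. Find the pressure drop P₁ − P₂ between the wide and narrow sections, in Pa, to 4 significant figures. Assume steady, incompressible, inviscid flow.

ΔP ≈ 27530 Pa

Continuity gives A₁v₁ = A₂v₂, so v₂ = (18.04 cm²)/(5.901 cm²) × 3.020 m/s = 9.230 m/s.
Along the horizontal streamline, P + ½ρv² is constant.
P₁ − P₂ = ½·723.8·(9.230² − 3.020²) = ½·723.8·76.07 = 27530 Pa.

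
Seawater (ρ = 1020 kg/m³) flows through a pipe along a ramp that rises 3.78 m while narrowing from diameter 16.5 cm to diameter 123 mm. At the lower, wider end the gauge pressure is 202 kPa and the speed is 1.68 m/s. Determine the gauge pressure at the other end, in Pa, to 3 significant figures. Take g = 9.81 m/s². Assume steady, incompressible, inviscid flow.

Mass conservation (A₁v₁ = A₂v₂) gives v₂ = 1.68 × 214/119 = 3.02 m/s.
Energy conservation along the streamline gives P₂ = P₁ − ½ρ(v₂² − v₁²) − ρg(h₂ − h₁).
P₂ = 202000 + ½·1020·(1.68² − 3.02²) − 1020·9.81·(+3.78) = 202000 + (-3220) − (37800) = 161000 Pa.

161000 Pa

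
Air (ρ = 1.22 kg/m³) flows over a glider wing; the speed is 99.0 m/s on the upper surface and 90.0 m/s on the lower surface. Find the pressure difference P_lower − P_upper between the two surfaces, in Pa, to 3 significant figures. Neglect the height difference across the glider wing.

Bernoulli (same height): P_lower − P_upper = ½ρ(v_upper² − v_lower²).
ΔP = ½·1.22·(99.0² − 90.0²) = 1040 Pa.

1040 Pa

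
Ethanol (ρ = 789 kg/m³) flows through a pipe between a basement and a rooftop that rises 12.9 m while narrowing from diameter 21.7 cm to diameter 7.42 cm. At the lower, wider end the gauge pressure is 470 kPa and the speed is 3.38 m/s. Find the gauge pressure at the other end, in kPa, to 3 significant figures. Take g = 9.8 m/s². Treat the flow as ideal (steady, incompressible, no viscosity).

P₂ ≈ 45.1 kPa

Continuity gives A₁v₁ = A₂v₂, so v₂ = (370 cm²)/(43.2 cm²) × 3.38 m/s = 28.9 m/s.
Bernoulli: P₁ + ½ρv₁² + ρg h₁ = P₂ + ½ρv₂² + ρg h₂, so P₂ = P₁ + ½ρ(v₁² − v₂²) − ρg(h₂ − h₁).
P₂ = 470000 + ½·789·(3.38² − 28.9²) − 789·9.8·(+12.9) = 470000 + (-325000) − (99700) = 45100 Pa.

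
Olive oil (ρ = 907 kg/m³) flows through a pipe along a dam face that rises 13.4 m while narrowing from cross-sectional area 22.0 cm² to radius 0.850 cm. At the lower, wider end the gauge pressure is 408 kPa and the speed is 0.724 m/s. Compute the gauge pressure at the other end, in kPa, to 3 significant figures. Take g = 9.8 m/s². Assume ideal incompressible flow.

P₂ ≈ 267 kPa

The volume flow rate is constant, so v₂ = (A₁/A₂)v₁ = (22.0/2.27)·0.724 = 7.02 m/s.
Applying Bernoulli between the two ends and solving for P₂: P₂ = P₁ + ½ρ(v₁² − v₂²) − ρgΔh.
P₂ = 408000 + ½·907·(0.724² − 7.02²) − 907·9.8·(+13.4) = 408000 + (-22100) − (119000) = 267000 Pa.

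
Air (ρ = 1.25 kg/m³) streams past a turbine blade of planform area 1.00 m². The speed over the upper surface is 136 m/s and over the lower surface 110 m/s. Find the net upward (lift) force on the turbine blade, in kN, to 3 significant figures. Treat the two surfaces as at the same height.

4.00 kN

The faster flow above has the lower pressure; Bernoulli (same height) gives ΔP = ½ρ(v_up² − v_low²).
ΔP = ½·1.25·(136² − 110²) = 4000 Pa.
Lift = ΔP · A = 4000 × 1.00 = 4000 N.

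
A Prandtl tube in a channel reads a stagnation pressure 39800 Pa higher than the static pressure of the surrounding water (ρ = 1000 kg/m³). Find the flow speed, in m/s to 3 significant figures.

8.92 m/s

Bernoulli between the free stream and the stagnation point: ½ρv² = P_stag − P_static.
v = √(2ΔP/ρ) = √(2·39800/1000) = 8.92 m/s.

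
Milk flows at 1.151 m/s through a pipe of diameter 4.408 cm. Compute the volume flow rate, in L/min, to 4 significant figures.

Q ≈ 105.4 L/min

Q = A·v = 0.001526 m² × 1.151 m/s = 0.001757 m³/s.
Converting: 0.001757 m³/s × 60000 = 105.4 L/min.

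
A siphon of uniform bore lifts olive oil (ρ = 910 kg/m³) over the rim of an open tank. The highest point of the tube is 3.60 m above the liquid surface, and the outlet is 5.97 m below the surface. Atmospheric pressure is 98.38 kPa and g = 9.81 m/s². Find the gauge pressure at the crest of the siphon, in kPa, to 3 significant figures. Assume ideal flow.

The outlet speed comes from Torricelli: v = √(2g·5.97) = 10.8 m/s.
The bore is uniform, so the speed at the crest is the same v. Bernoulli surface→crest: P_atm = P_top + ½ρv² + ρg·h_top.
P_top = 98380 − ½·910·10.8² − 910·9.81·3.60 = 12900 Pa. So P_gauge = P_top − P_atm = -85400 Pa.

P_gauge ≈ -85.4 kPa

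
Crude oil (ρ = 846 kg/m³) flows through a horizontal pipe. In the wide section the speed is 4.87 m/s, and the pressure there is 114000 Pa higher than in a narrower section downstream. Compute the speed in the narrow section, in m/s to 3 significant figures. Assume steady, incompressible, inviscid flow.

Along the level pipe P + ½ρv² is conserved, hence v₂² = v₁² + 2(P₁ − P₂)/ρ.
v₂ = √(4.87² + 2·114000/846) = √(23.7 + 270) = 17.1 m/s.

v₂ ≈ 17.1 m/s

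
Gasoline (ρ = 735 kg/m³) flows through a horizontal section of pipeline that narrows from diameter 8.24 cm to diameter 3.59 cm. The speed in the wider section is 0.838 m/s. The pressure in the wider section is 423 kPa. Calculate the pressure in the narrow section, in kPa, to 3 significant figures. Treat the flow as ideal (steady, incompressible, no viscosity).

416 kPa

The volume flow rate is constant, so v₂ = (A₁/A₂)v₁ = (53.3/10.1)·0.838 = 4.41 m/s.
Along the horizontal streamline, P + ½ρv² is constant.
P₂ = P₁ − ½ρ(v₂² − v₁²) = 423000 − ½·735·(4.41² − 0.838²) = 423000 − 6900 = 416000 Pa.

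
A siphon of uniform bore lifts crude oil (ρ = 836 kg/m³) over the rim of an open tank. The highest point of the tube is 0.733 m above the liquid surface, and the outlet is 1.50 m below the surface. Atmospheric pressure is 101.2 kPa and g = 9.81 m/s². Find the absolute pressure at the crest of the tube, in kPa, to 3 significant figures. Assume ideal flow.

Bernoulli surface→outlet gives ½v² = g·h_out, so v = √(2·9.81·1.50) = 5.42 m/s.
The bore is uniform, so the speed at the crest is the same v. Bernoulli surface→crest: P_atm = P_top + ½ρv² + ρg·h_top.
P_top = 101200 − ½·836·5.42² − 836·9.81·0.733 = 82900 Pa.

P_top ≈ 82.9 kPa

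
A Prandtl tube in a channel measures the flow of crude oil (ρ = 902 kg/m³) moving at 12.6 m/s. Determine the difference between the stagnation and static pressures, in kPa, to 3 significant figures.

ΔP ≈ 71.6 kPa

Bernoulli between the free stream and the stagnation point: ½ρv² = P_stag − P_static.
ΔP = ½·902·12.6² = 71600 Pa.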